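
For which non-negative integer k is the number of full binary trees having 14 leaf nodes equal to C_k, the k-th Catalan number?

A full binary tree with L leaves has L−1 internal nodes and is counted by C_{L−1}; L = 14 gives C_13.

13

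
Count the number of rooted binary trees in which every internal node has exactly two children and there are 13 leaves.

Full binary trees with 13 leaves have 13−1 = 12 internal nodes, so there are C_12 of them.
C_12 = 208012.

208012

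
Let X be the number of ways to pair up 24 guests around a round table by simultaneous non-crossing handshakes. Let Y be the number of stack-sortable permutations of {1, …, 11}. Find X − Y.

Non-crossing handshake pairings of 2n people are counted by C_n; 24 people gives n = 12. So X = C_12 = 208012.
By Knuth's characterisation, the stack-sortable permutations of length 11 are the 231-avoiders, numbering C_11. So Y = C_11 = 58786.
X − Y = 208012 − 58786 = 149226.

149226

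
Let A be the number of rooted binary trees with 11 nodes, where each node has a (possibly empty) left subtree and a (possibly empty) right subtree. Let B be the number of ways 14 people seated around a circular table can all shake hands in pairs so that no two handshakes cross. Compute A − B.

Binary trees (left/right distinguished) on n nodes are counted by C_n; here n = 11. So A = C_11 = 58786.
With 14 = 2·7 people, non-crossing handshake pairings are non-crossing perfect matchings on a circle, counted by C_7. So B = C_7 = 429.
A − B = 58786 − 429 = 58357.

58357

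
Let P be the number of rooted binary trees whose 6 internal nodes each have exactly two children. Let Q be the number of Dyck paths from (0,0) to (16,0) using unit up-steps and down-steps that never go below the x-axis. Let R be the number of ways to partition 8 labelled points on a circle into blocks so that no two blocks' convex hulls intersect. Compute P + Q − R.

132

The number of full binary trees on 6 internal nodes is the Catalan number C_6. So P = C_6 = 132.
Paths of 8 up- and 8 down-steps that never dip below the axis are Dyck paths; their count is C_8. So Q = C_8 = 1430.
Non-crossing partitions of an n-element set are counted by C_n; here n = 8. So R = C_8 = 1430.
P + Q − R = 132 + 1430 − 1430 = 132.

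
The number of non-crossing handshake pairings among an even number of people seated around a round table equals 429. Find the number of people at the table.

14

Non-crossing handshake pairings of 2n people are counted by C_n. Since C_7 = 429, the index is 7.
So n = 7, and there are 2n = 14 people.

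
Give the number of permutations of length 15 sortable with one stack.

Stack-sortable permutations are exactly the 231-avoiding ones, counted by C_n; here n = 15.
C_15 = C(30,15)/16 = 155117520/16 = 9694845.

9694845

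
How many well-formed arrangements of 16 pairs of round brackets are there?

A balanced arrangement of 16 bracket pairs is a Dyck word of semilength 16, so the count is C_16.
C_16 = C_15 · 2(2·15+1)/(15+2) = 9694845 · 62/17 = 35357670.

35357670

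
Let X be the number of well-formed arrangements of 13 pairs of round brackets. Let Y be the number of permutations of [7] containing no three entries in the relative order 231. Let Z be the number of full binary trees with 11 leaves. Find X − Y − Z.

A balanced arrangement of 13 bracket pairs is a Dyck word of semilength 13, so the count is C_13. So X = C_13 = 742900.
For any fixed pattern of length 3, the pattern-avoiding permutations of [7] number C_7. So Y = C_7 = 429.
A full binary tree with L leaves has L−1 internal nodes and is counted by C_{L−1}; L = 11 gives C_10. So Z = C_10 = 16796.
X − Y − Z = 742900 − 429 − 16796 = 725675.

725675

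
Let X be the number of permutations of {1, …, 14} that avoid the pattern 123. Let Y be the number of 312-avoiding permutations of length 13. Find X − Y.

Permutations of [n] avoiding any single length-3 pattern are counted by C_n; here n = 14. So X = C_14 = 2674440.
Permutations of [n] avoiding any single length-3 pattern are counted by C_n; here n = 13. So Y = C_13 = 742900.
X − Y = 2674440 − 742900 = 1931540.

1931540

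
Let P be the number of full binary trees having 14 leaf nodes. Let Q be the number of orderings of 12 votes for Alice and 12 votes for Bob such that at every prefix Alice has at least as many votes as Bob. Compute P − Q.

A full binary tree with L leaves has L−1 internal nodes and is counted by C_{L−1}; L = 14 gives C_13. So P = C_13 = 742900.
Ballot sequences with n votes each where one side never trails are Dyck words, counted by C_n; here n = 12. So Q = C_12 = 208012.
P − Q = 742900 − 208012 = 534888.

534888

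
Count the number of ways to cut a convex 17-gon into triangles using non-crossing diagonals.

9694845

Triangulations of a convex m-gon are counted by C_{m−2}; with m = 17 this is C_15.
C_15 = C_14 · 2(2·14+1)/(14+2) = 2674440 · 58/16 = 9694845.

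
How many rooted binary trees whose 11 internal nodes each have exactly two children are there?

58786

The number of full binary trees on 11 internal nodes is the Catalan number C_11.
C_11 = 58786.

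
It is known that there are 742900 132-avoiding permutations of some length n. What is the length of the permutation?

13

Permutations of [n] avoiding a fixed length-3 pattern are counted by C_n; 742900 = C_13.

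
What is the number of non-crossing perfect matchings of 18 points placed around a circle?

Non-crossing perfect matchings of 2n points on a circle are counted by C_n; with 18 points, n = 9.
C_9 = C(18,9)/10 = 48620/10 = 4862.

4862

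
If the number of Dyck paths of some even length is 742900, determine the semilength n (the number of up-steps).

13

Dyck paths of semilength n are counted by C_n, and C_13 = 742900.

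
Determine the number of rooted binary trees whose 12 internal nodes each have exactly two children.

208012

The number of full binary trees on 12 internal nodes is the Catalan number C_12.
C_12 = C(24,12)/13 = 2704156/13 = 208012.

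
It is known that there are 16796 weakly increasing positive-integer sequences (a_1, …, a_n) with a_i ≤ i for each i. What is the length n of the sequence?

10

Such sub-staircase sequences of length n are counted by C_n, and C_10 = 16796.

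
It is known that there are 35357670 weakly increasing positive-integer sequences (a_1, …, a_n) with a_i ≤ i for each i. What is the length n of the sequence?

Such sub-staircase sequences of length n are counted by C_n. Since C_16 = 35357670, the index is 16.

16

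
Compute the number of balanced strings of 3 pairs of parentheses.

Balanced strings of n pairs of brackets are counted by C_n; here n = 3.
C_3 = C(6,3)/4 = 20/4 = 5.

5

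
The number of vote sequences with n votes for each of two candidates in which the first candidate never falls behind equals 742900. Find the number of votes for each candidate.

Such ballot sequences with n votes each are counted by C_n; 742900 = C_13.

13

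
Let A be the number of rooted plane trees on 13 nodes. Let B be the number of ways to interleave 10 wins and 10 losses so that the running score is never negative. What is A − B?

191216

A rooted plane tree on 13 nodes has 12 edges, and such trees are counted by C_12. So A = C_12 = 208012.
Ballot sequences with n votes each where one side never trails are Dyck words, counted by C_n; here n = 10. So B = C_10 = 16796.
A − B = 208012 − 16796 = 191216.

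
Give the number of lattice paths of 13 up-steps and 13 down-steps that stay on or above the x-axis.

Paths of 13 up- and 13 down-steps that never dip below the axis are Dyck paths; their count is C_13.
C_13 = C(26,13)/14 = 10400600/14 = 742900.

742900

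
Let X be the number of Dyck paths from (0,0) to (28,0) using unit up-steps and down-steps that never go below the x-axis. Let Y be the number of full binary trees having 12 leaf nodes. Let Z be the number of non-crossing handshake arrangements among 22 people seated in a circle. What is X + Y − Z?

Dyck paths of semilength n (length 2n) are counted by C_n; here n = 14. So X = C_14 = 2674440.
A full binary tree with L leaves has L−1 internal nodes and is counted by C_{L−1}; L = 12 gives C_11. So Y = C_11 = 58786.
Non-crossing handshake pairings of 2n people are counted by C_n; 22 people gives n = 11. So Z = C_11 = 58786.
X + Y − Z = 2674440 + 58786 − 58786 = 2674440.

2674440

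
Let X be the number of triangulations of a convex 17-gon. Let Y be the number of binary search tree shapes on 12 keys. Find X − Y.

A convex 17-gon is triangulated into 15 triangles, and the number of such triangulations is the Catalan number C_{17−2} = C_15. So X = C_15 = 9694845.
There are C_n binary search tree shapes on n keys; with n = 12 that is C_12. So Y = C_12 = 208012.
X − Y = 9694845 − 208012 = 9486833.

9486833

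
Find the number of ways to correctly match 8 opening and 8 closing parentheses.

A balanced arrangement of 8 bracket pairs is a Dyck word of semilength 8, so the count is C_8.
C_8 = C(16,8)/9 = 12870/9 = 1430.

1430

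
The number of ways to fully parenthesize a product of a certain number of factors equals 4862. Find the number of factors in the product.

10

Parenthesizations of m factors are counted by C_{m−1}; 4862 = C_9.
So the index is 9, and the number of factors is 9 + 1 = 10.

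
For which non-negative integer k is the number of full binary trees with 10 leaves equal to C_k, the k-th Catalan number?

A full binary tree with L leaves has L−1 internal nodes and is counted by C_{L−1}; L = 10 gives C_9.

9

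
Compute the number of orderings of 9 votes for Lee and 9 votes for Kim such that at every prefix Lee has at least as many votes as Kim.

Reading a vote for the leader as '(' and for the other as ')' turns such a sequence into a balanced string of 9 pairs, so the count is C_9.
C_9 = C(18,9)/10 = 48620/10 = 4862.

4862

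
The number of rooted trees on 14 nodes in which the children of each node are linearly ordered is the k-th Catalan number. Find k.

13

Rooted ordered (plane) trees on m nodes have m−1 edges and are counted by C_{m−1}; m = 14 gives C_13.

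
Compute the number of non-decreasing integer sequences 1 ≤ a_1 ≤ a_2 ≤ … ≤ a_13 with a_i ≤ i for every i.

742900

Weakly increasing sequences with a_i ≤ i biject with Dyck paths of semilength 13, so there are C_13.
C_13 = C(26,13)/14 = 10400600/14 = 742900.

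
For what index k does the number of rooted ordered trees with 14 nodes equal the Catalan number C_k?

13

Rooted ordered (plane) trees on m nodes have m−1 edges and are counted by C_{m−1}; m = 14 gives C_13.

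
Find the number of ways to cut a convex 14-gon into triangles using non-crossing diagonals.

Triangulations of a convex m-gon are counted by C_{m−2}; with m = 14 this is C_12.
C_12 = C(24,12)/13 = 2704156/13 = 208012.

208012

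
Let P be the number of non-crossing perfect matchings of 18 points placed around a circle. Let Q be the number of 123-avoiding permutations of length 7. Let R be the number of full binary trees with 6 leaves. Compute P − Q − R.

4391

Non-crossing perfect matchings of 2n points on a circle are counted by C_n; with 18 points, n = 9. So P = C_9 = 4862.
For any fixed pattern of length 3, the pattern-avoiding permutations of [7] number C_7. So Q = C_7 = 429.
A full binary tree with L leaves has L−1 internal nodes and is counted by C_{L−1}; L = 6 gives C_5. So R = C_5 = 42.
P − Q − R = 4862 − 429 − 42 = 4391.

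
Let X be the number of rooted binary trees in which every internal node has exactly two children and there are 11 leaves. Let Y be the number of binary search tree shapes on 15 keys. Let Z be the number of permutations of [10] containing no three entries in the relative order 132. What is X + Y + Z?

Full binary trees with 11 leaves have 11−1 = 10 internal nodes, so there are C_10 of them. So X = C_10 = 16796.
Binary trees (left/right distinguished) on n nodes are counted by C_n; here n = 15. So Y = C_15 = 9694845.
For any fixed pattern of length 3, the pattern-avoiding permutations of [10] number C_10. So Z = C_10 = 16796.
X + Y + Z = 16796 + 9694845 + 16796 = 9728437.

9728437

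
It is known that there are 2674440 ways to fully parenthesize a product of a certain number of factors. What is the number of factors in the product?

Parenthesizations of m factors are counted by C_{m−1}. The Catalan number equal to 2674440 is C_14.
So the index is 14, and the number of factors is 14 + 1 = 15.

15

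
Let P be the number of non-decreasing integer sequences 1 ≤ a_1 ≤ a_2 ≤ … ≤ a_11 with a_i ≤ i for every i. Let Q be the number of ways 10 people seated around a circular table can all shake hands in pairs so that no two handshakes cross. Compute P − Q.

58744

Weakly increasing sequences with a_i ≤ i biject with Dyck paths of semilength 11, so there are C_11. So P = C_11 = 58786.
With 10 = 2·5 people, non-crossing handshake pairings are non-crossing perfect matchings on a circle, counted by C_5. So Q = C_5 = 42.
P − Q = 58786 − 42 = 58744.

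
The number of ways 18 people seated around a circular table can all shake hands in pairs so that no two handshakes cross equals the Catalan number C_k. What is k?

9

Non-crossing handshake pairings of 2n people are counted by C_n; 18 people gives n = 9.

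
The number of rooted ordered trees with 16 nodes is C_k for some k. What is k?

A rooted plane tree on 16 nodes has 15 edges, and such trees are counted by C_15.

15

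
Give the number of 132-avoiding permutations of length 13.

742900

For any fixed pattern of length 3, the pattern-avoiding permutations of [13] number C_13.
C_13 = C_12 · 2(2·12+1)/(12+2) = 208012 · 50/14 = 742900.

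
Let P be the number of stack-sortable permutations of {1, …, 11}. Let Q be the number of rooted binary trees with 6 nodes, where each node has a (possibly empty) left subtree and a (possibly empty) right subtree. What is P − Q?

Stack-sortable permutations are exactly the 231-avoiding ones, counted by C_n; here n = 11. So P = C_11 = 58786.
Rooted binary trees with 6 nodes (each child slot possibly empty) number C_6. So Q = C_6 = 132.
P − Q = 58786 − 132 = 58654.

58654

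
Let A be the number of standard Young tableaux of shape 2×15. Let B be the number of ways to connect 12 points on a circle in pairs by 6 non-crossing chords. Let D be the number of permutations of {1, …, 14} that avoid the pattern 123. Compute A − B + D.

12369153

Standard Young tableaux of shape 2×n are counted by C_n; here n = 15. So A = C_15 = 9694845.
Pairing 12 circle points by 6 non-crossing chords gives C_6 matchings. So B = C_6 = 132.
Permutations of [n] avoiding any single length-3 pattern are counted by C_n; here n = 14. So D = C_14 = 2674440.
A − B + D = 9694845 − 132 + 2674440 = 12369153.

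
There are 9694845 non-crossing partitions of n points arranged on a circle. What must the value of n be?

Non-crossing partitions of [n] are counted by C_n; 9694845 = C_15.

15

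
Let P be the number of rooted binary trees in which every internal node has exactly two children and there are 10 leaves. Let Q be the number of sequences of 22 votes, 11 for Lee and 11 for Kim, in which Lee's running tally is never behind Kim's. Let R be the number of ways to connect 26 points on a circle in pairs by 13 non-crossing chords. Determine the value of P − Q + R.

A full binary tree with L leaves has L−1 internal nodes and is counted by C_{L−1}; L = 10 gives C_9. So P = C_9 = 4862.
Reading a vote for the leader as '(' and for the other as ')' turns such a sequence into a balanced string of 11 pairs, so the count is C_11. So Q = C_11 = 58786.
Non-crossing perfect matchings of 2n points on a circle are counted by C_n; with 26 points, n = 13. So R = C_13 = 742900.
P − Q + R = 4862 − 58786 + 742900 = 688976.

688976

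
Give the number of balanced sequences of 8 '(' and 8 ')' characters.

1430

With 8 pairs the number of balanced bracket strings is the Catalan number C_8.
C_8 = 1430.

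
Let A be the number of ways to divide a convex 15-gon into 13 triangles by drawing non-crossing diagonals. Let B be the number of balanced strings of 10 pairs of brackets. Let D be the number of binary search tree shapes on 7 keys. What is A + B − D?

A convex 15-gon is triangulated into 13 triangles, and the number of such triangulations is the Catalan number C_{15−2} = C_13. So A = C_13 = 742900.
A balanced arrangement of 10 bracket pairs is a Dyck word of semilength 10, so the count is C_10. So B = C_10 = 16796.
Binary trees (left/right distinguished) on n nodes are counted by C_n; here n = 7. So D = C_7 = 429.
A + B − D = 742900 + 16796 − 429 = 759267.

759267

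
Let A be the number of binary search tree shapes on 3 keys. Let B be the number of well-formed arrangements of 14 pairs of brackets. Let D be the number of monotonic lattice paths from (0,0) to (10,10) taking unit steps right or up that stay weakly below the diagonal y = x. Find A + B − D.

2657649

There are C_n binary search tree shapes on n keys; with n = 3 that is C_3. So A = C_3 = 5.
Balanced strings of n pairs of brackets are counted by C_n; here n = 14. So B = C_14 = 2674440.
Monotone paths in an n×n grid that stay weakly below the diagonal are counted by C_n; here n = 10. So D = C_10 = 16796.
A + B − D = 5 + 2674440 − 16796 = 2657649.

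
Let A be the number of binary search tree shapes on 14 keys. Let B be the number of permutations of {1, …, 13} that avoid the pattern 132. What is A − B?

Binary trees (left/right distinguished) on n nodes are counted by C_n; here n = 14. So A = C_14 = 2674440.
Permutations of [n] avoiding any single length-3 pattern are counted by C_n; here n = 13. So B = C_13 = 742900.
A − B = 2674440 − 742900 = 1931540.

1931540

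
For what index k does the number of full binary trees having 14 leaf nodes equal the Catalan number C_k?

Full binary trees with 14 leaves have 14−1 = 13 internal nodes, so there are C_13 of them.

13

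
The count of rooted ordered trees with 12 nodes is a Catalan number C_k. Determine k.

11

A rooted plane tree on 12 nodes has 11 edges, and such trees are counted by C_11.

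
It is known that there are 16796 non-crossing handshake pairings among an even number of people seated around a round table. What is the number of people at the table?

Non-crossing handshake pairings of 2n people are counted by C_n. The Catalan number equal to 16796 is C_10.
So n = 10, and there are 2n = 20 people.

20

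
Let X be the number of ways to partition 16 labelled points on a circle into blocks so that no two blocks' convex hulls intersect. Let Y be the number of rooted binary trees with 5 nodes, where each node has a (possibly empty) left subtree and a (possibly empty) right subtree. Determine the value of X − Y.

Non-crossing partitions of an n-element set are counted by C_n; here n = 16. So X = C_16 = 35357670.
Rooted binary trees with 5 nodes (each child slot possibly empty) number C_5. So Y = C_5 = 42.
X − Y = 35357670 − 42 = 35357628.

35357628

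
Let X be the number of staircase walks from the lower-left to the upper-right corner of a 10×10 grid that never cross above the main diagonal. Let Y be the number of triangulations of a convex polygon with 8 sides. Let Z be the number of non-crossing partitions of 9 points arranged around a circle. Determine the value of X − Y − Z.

Sub-diagonal monotone paths from (0,0) to (10,10) biject with Dyck paths of semilength 10, giving C_10. So X = C_10 = 16796.
A convex 8-gon is triangulated into 6 triangles, and the number of such triangulations is the Catalan number C_{8−2} = C_6. So Y = C_6 = 132.
Non-crossing partitions of an n-element set are counted by C_n; here n = 9. So Z = C_9 = 4862.
X − Y − Z = 16796 − 132 − 4862 = 11802.

11802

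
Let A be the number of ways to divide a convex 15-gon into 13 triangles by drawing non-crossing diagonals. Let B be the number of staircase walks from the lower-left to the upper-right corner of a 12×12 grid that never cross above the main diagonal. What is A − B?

The number of triangulations of a 15-gon is the Catalan number C_13 (index = sides − 2). So A = C_13 = 742900.
Sub-diagonal monotone paths from (0,0) to (12,12) biject with Dyck paths of semilength 12, giving C_12. So B = C_12 = 208012.
A − B = 742900 − 208012 = 534888.

534888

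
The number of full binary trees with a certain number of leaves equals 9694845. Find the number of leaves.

16

Full binary trees with L leaves are counted by C_{L−1}, and C_15 = 9694845.
So the index is 15, and the number of leaves is 15 + 1 = 16.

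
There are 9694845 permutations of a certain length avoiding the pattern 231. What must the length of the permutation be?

15

Permutations of [n] avoiding a fixed length-3 pattern are counted by C_n, and C_15 = 9694845.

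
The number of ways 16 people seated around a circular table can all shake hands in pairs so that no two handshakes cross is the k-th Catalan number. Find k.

8

Non-crossing handshake pairings of 2n people are counted by C_n; 16 people gives n = 8.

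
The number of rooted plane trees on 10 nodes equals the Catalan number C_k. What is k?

A rooted plane tree on 10 nodes has 9 edges, and such trees are counted by C_9.

9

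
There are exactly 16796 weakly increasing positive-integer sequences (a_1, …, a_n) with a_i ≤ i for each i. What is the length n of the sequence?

10

Such sub-staircase sequences of length n are counted by C_n. The Catalan number equal to 16796 is C_10.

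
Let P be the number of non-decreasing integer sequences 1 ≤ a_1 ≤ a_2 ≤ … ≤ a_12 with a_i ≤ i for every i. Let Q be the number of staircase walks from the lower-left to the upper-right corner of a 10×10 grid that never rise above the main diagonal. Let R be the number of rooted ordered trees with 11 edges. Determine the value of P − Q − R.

132430

Weakly increasing sequences with a_i ≤ i biject with Dyck paths of semilength 12, so there are C_12. So P = C_12 = 208012.
Monotone paths in an n×n grid that stay weakly below the diagonal are counted by C_n; here n = 10. So Q = C_10 = 16796.
Rooted ordered trees with n edges are counted by C_n; here n = 11. So R = C_11 = 58786.
P − Q − R = 208012 − 16796 − 58786 = 132430.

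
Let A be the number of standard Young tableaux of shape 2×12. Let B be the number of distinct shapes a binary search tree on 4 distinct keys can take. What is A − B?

207998

Standard Young tableaux of shape 2×n are counted by C_n; here n = 12. So A = C_12 = 208012.
There are C_n binary search tree shapes on n keys; with n = 4 that is C_4. So B = C_4 = 14.
A − B = 208012 − 14 = 207998.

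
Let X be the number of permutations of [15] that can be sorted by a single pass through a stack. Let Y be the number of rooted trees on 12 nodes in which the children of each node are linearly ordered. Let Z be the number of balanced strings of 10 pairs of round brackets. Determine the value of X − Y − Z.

By Knuth's characterisation, the stack-sortable permutations of length 15 are the 231-avoiders, numbering C_15. So X = C_15 = 9694845.
A rooted plane tree on 12 nodes has 11 edges, and such trees are counted by C_11. So Y = C_11 = 58786.
Balanced strings of n pairs of brackets are counted by C_n; here n = 10. So Z = C_10 = 16796.
X − Y − Z = 9694845 − 58786 − 16796 = 9619263.

9619263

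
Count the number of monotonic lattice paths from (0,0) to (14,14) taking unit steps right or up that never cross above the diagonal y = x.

2674440

Monotone paths in an n×n grid that stay weakly below the diagonal are counted by C_n; here n = 14.
C_14 = 2674440.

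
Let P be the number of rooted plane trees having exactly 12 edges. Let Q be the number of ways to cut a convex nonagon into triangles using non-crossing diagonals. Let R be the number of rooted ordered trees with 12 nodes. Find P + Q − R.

149655

A rooted plane tree with 12 edges has 13 nodes, and the count is C_12. So P = C_12 = 208012.
The number of triangulations of a 9-gon is the Catalan number C_7 (index = sides − 2). So Q = C_7 = 429.
Rooted ordered (plane) trees on m nodes have m−1 edges and are counted by C_{m−1}; m = 12 gives C_11. So R = C_11 = 58786.
P + Q − R = 208012 + 429 − 58786 = 149655.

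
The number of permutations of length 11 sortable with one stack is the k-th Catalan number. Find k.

11

Stack-sortable permutations are exactly the 231-avoiding ones, counted by C_n; here n = 11.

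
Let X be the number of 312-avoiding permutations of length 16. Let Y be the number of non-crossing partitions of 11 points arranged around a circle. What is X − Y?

Permutations of [n] avoiding any single length-3 pattern are counted by C_n; here n = 16. So X = C_16 = 35357670.
Non-crossing partitions of an n-element set are counted by C_n; here n = 11. So Y = C_11 = 58786.
X − Y = 35357670 − 58786 = 35298884.

35298884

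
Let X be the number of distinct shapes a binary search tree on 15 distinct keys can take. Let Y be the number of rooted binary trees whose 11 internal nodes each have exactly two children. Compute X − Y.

9636059

Rooted binary trees with 15 nodes (each child slot possibly empty) number C_15. So X = C_15 = 9694845.
Full binary trees with n internal nodes are counted by C_n; here n = 11. So Y = C_11 = 58786.
X − Y = 9694845 − 58786 = 9636059.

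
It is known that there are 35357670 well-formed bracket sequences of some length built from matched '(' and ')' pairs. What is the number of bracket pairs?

Balanced strings of n bracket-pairs are counted by C_n, and C_16 = 35357670.

16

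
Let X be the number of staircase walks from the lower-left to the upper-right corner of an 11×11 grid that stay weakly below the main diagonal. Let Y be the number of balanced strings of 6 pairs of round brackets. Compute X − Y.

58654

Sub-diagonal monotone paths from (0,0) to (11,11) biject with Dyck paths of semilength 11, giving C_11. So X = C_11 = 58786.
Balanced strings of n pairs of brackets are counted by C_n; here n = 6. So Y = C_6 = 132.
X − Y = 58786 − 132 = 58654.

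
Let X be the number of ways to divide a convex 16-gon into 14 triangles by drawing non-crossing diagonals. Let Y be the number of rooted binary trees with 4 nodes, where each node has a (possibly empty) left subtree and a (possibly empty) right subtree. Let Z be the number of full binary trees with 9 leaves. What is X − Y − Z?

2672996

Triangulations of a convex m-gon are counted by C_{m−2}; with m = 16 this is C_14. So X = C_14 = 2674440.
There are C_n binary search tree shapes on n keys; with n = 4 that is C_4. So Y = C_4 = 14.
A full binary tree with L leaves has L−1 internal nodes and is counted by C_{L−1}; L = 9 gives C_8. So Z = C_8 = 1430.
X − Y − Z = 2674440 − 14 − 1430 = 2672996.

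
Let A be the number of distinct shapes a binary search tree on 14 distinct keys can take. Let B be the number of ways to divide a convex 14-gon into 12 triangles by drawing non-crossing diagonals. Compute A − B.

Rooted binary trees with 14 nodes (each child slot possibly empty) number C_14. So A = C_14 = 2674440.
A convex 14-gon is triangulated into 12 triangles, and the number of such triangulations is the Catalan number C_{14−2} = C_12. So B = C_12 = 208012.
A − B = 2674440 − 208012 = 2466428.

2466428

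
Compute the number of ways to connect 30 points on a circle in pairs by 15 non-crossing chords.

Non-crossing perfect matchings of 2n points on a circle are counted by C_n; with 30 points, n = 15.
C_15 = C(30,15)/16 = 155117520/16 = 9694845.

9694845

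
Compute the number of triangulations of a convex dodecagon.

16796

A convex 12-gon is triangulated into 10 triangles, and the number of such triangulations is the Catalan number C_{12−2} = C_10.
C_10 = C_9 · 2(2·9+1)/(9+2) = 4862 · 38/11 = 16796.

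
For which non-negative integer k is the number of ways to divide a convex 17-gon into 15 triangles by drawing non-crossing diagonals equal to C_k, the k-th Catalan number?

15

Triangulations of a convex m-gon are counted by C_{m−2}; with m = 17 this is C_15.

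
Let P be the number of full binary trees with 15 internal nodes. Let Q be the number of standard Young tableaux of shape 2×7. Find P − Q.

9694416

Full binary trees with n internal nodes are counted by C_n; here n = 15. So P = C_15 = 9694845.
Standard Young tableaux of shape 2×n are counted by C_n; here n = 7. So Q = C_7 = 429.
P − Q = 9694845 − 429 = 9694416.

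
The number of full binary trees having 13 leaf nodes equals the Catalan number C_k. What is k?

12

Full binary trees with 13 leaves have 13−1 = 12 internal nodes, so there are C_12 of them.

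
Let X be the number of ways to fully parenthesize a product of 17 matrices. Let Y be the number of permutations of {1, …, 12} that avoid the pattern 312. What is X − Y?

Bracketing 17 factors into binary products is counted by C_{17−1} = C_16. So X = C_16 = 35357670.
For any fixed pattern of length 3, the pattern-avoiding permutations of [12] number C_12. So Y = C_12 = 208012.
X − Y = 35357670 − 208012 = 35149658.

35149658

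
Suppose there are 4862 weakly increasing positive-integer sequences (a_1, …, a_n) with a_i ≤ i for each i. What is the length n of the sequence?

9

Such sub-staircase sequences of length n are counted by C_n. Since C_9 = 4862, the index is 9.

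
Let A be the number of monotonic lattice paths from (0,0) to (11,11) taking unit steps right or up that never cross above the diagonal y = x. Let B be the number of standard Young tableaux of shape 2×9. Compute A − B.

Monotone paths in an n×n grid that stay weakly below the diagonal are counted by C_n; here n = 11. So A = C_11 = 58786.
Standard Young tableaux of shape 2×n are counted by C_n; here n = 9. So B = C_9 = 4862.
A − B = 58786 − 4862 = 53924.

53924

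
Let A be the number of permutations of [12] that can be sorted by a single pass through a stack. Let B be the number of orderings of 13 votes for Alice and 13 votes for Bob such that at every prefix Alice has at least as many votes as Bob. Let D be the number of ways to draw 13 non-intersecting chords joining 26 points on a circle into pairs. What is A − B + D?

By Knuth's characterisation, the stack-sortable permutations of length 12 are the 231-avoiders, numbering C_12. So A = C_12 = 208012.
Ballot sequences with n votes each where one side never trails are Dyck words, counted by C_n; here n = 13. So B = C_13 = 742900.
Pairing 26 circle points by 13 non-crossing chords gives C_13 matchings. So D = C_13 = 742900.
A − B + D = 208012 − 742900 + 742900 = 208012.

208012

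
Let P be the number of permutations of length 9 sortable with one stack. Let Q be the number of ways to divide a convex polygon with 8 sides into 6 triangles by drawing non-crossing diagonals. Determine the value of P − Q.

4730

Stack-sortable permutations are exactly the 231-avoiding ones, counted by C_n; here n = 9. So P = C_9 = 4862.
A convex 8-gon is triangulated into 6 triangles, and the number of such triangulations is the Catalan number C_{8−2} = C_6. So Q = C_6 = 132.
P − Q = 4862 − 132 = 4730.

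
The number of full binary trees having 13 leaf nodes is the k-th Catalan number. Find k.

A full binary tree with L leaves has L−1 internal nodes and is counted by C_{L−1}; L = 13 gives C_12.

12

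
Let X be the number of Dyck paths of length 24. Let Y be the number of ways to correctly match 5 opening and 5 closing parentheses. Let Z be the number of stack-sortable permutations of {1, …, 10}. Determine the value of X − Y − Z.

191174

Paths of 12 up- and 12 down-steps that never dip below the axis are Dyck paths; their count is C_12. So X = C_12 = 208012.
A balanced arrangement of 5 bracket pairs is a Dyck word of semilength 5, so the count is C_5. So Y = C_5 = 42.
By Knuth's characterisation, the stack-sortable permutations of length 10 are the 231-avoiders, numbering C_10. So Z = C_10 = 16796.
X − Y − Z = 208012 − 42 − 16796 = 191174.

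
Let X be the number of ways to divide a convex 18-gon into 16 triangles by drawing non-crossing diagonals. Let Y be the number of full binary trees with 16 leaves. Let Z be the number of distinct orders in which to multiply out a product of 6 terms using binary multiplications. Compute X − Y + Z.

The number of triangulations of an 18-gon is the Catalan number C_16 (index = sides − 2). So X = C_16 = 35357670.
A full binary tree with L leaves has L−1 internal nodes and is counted by C_{L−1}; L = 16 gives C_15. So Y = C_15 = 9694845.
Ways to associate a product of 6 factors correspond to binary trees on 6 leaves, so the count is C_5. So Z = C_5 = 42.
X − Y + Z = 35357670 − 9694845 + 42 = 25662867.

25662867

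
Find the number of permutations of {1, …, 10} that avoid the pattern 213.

16796

Permutations of [n] avoiding any single length-3 pattern are counted by C_n; here n = 10.
C_10 = C(20,10)/11 = 184756/11 = 16796.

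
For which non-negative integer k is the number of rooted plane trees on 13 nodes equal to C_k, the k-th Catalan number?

A rooted plane tree on 13 nodes has 12 edges, and such trees are counted by C_12.

12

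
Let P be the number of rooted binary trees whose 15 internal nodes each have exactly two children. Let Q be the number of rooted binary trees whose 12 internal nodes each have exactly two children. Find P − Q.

9486833

The number of full binary trees on 15 internal nodes is the Catalan number C_15. So P = C_15 = 9694845.
Full binary trees with n internal nodes are counted by C_n; here n = 12. So Q = C_12 = 208012.
P − Q = 9694845 − 208012 = 9486833.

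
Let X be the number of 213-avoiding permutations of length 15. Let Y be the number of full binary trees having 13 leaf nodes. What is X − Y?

For any fixed pattern of length 3, the pattern-avoiding permutations of [15] number C_15. So X = C_15 = 9694845.
A full binary tree with L leaves has L−1 internal nodes and is counted by C_{L−1}; L = 13 gives C_12. So Y = C_12 = 208012.
X − Y = 9694845 − 208012 = 9486833.

9486833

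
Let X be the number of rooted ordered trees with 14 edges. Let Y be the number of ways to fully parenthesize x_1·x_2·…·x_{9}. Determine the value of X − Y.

2673010

A rooted plane tree with 14 edges has 15 nodes, and the count is C_14. So X = C_14 = 2674440.
Bracketing 9 factors into binary products is counted by C_{9−1} = C_8. So Y = C_8 = 1430.
X − Y = 2674440 − 1430 = 2673010.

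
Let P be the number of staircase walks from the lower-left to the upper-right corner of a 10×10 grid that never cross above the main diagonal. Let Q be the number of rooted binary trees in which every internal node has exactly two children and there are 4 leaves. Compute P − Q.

16791

Monotone paths in an n×n grid that stay weakly below the diagonal are counted by C_n; here n = 10. So P = C_10 = 16796.
Full binary trees with 4 leaves have 4−1 = 3 internal nodes, so there are C_3 of them. So Q = C_3 = 5.
P − Q = 16796 − 5 = 16791.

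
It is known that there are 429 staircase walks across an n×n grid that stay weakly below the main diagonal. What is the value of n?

7

Such diagonal-avoiding paths in an n×n grid are counted by C_n, and C_7 = 429.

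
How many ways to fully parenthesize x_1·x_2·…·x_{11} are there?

Parenthesizations of m factors correspond to full binary trees with m leaves, counted by C_{m−1}; m = 11 gives C_10.
C_10 = 16796.

16796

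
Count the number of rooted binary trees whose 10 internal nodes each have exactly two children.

Full binary trees with n internal nodes are counted by C_n; here n = 10.
C_10 = C(20,10)/11 = 184756/11 = 16796.

16796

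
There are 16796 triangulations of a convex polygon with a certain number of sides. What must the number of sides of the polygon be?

12

Triangulations of a convex m-gon are counted by C_{m−2}, and C_10 = 16796.
So m − 2 = 10, giving m = 12 sides.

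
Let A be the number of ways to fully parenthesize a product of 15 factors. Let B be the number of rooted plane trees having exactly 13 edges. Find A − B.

1931540

Parenthesizations of m factors correspond to full binary trees with m leaves, counted by C_{m−1}; m = 15 gives C_14. So A = C_14 = 2674440.
Rooted ordered trees with n edges are counted by C_n; here n = 13. So B = C_13 = 742900.
A − B = 2674440 − 742900 = 1931540.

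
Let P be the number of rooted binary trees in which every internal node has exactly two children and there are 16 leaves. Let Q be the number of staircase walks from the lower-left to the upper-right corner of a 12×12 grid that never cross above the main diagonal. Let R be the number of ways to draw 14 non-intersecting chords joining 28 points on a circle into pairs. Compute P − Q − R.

Full binary trees with 16 leaves have 16−1 = 15 internal nodes, so there are C_15 of them. So P = C_15 = 9694845.
Monotone paths in an n×n grid that stay weakly below the diagonal are counted by C_n; here n = 12. So Q = C_12 = 208012.
Pairing 28 circle points by 14 non-crossing chords gives C_14 matchings. So R = C_14 = 2674440.
P − Q − R = 9694845 − 208012 − 2674440 = 6812393.

6812393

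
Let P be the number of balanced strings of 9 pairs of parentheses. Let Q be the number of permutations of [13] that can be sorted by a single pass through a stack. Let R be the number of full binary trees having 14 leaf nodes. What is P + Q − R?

Balanced strings of n pairs of brackets are counted by C_n; here n = 9. So P = C_9 = 4862.
Stack-sortable permutations are exactly the 231-avoiding ones, counted by C_n; here n = 13. So Q = C_13 = 742900.
A full binary tree with L leaves has L−1 internal nodes and is counted by C_{L−1}; L = 14 gives C_13. So R = C_13 = 742900.
P + Q − R = 4862 + 742900 − 742900 = 4862.

4862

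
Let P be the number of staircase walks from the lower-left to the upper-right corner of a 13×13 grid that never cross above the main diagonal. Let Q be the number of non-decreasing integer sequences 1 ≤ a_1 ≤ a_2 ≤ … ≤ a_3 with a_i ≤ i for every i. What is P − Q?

Monotone paths in an n×n grid that stay weakly below the diagonal are counted by C_n; here n = 13. So P = C_13 = 742900.
Such sub-staircase sequences of length n are counted by C_n; here n = 3. So Q = C_3 = 5.
P − Q = 742900 − 5 = 742895.

742895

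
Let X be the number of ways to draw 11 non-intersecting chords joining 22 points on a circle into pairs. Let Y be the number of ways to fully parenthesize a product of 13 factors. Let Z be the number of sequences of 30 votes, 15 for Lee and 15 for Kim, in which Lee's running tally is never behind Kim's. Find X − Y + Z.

Pairing 22 circle points by 11 non-crossing chords gives C_11 matchings. So X = C_11 = 58786.
Ways to associate a product of 13 factors correspond to binary trees on 13 leaves, so the count is C_12. So Y = C_12 = 208012.
Ballot sequences with n votes each where one side never trails are Dyck words, counted by C_n; here n = 15. So Z = C_15 = 9694845.
X − Y + Z = 58786 − 208012 + 9694845 = 9545619.

9545619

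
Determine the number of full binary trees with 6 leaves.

42

Full binary trees with 6 leaves have 6−1 = 5 internal nodes, so there are C_5 of them.
C_5 = C(10,5)/6 = 252/6 = 42.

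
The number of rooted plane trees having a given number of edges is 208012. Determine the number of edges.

Rooted ordered trees with n edges are counted by C_n. The Catalan number equal to 208012 is C_12.

12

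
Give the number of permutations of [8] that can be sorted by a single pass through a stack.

1430

Stack-sortable permutations are exactly the 231-avoiding ones, counted by C_n; here n = 8.
C_8 = 1430.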